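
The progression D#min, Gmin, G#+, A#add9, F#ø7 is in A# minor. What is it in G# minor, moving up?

C#min Fmin F#+ G#add9 Eø7

A# minor up to G# minor is a minor seventh; each chord root moves by that interval while the quality stays the same.
D#min: root D# up a minor seventh → C#, giving C#min.
Gmin: root G up a minor seventh → F, giving Fmin.
G#+: root G# up a minor seventh → F#, giving F#+.
A#add9: root A# up a minor seventh → G#, giving G#add9.
F#ø7: root F# up a minor seventh → E, giving Eø7.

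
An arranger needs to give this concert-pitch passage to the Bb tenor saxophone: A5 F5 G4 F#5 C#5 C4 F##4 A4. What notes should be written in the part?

B6 G6 A5 G#6 D#6 D5 G##5 B5

Written C4 sounds as Bb2 on the Bb tenor saxophone, so concert pitches are written a major ninth up.
A5 gives B6
F5 gives G6
G4 gives A5
F#5 gives G#6
C#5 gives D#6
C4 gives D5
F##4 gives G##5
A4 gives B5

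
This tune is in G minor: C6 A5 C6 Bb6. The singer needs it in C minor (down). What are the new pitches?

F5 D5 F5 Eb6

G minor to C minor down is a perfect fifth, so every note moves down by that interval.
C6 gives F5
A5 gives D5
C6 gives F5
Bb6 gives Eb6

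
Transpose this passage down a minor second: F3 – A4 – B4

E3 G#4 A#4

F3 down a minor second is E3.
A minor second down from A4 gives G#4.
B4: a second down reaches A, and 1 semitone makes it A#4.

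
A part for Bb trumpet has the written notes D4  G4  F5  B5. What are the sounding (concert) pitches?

C4 F4 Eb5 A5

Written C4 on the Bb trumpet sounds as Bb3, a major second lower; apply that shift to every note.
D4 → C4
G4 → F4
F5 → Eb5
B5 → A5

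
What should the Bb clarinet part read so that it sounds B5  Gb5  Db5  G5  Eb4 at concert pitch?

C#6 Ab5 Eb5 A5 F4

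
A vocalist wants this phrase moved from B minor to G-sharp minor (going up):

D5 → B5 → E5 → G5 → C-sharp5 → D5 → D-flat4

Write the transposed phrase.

B5 G#6 C#6 E6 A#5 B5 Bb4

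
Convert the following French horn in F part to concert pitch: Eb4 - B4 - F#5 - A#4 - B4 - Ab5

Written C4 on the French horn in F sounds as F3, a perfect fifth lower; apply that shift to every note.
Eb4 → Ab3
B4 → E4
F#5 → B4
A#4 → D#4
B4 → E4
Ab5 → Db5

Ab3 E4 B4 D#4 E4 Db5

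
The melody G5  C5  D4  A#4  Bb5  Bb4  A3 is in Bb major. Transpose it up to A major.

Bb major to A major up is a major seventh, so every note moves up by that interval.
G5 becomes F#6
C5 becomes B5
D4 becomes C#5
A#4 becomes G##5
Bb5 becomes A6
Bb4 becomes A5
A3 becomes G#4

F#6 B5 C#5 G##5 A6 A5 G#4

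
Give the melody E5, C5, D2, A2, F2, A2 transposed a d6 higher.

Cb6 Abb5 Bbb2 Fb3 Dbb3 Fb3

E5 up a diminished sixth is Cb6.
C5: a sixth up reaches A, and 7 semitones makes it Abb5.
D2 up a diminished sixth is Bbb2.
A2: a sixth up reaches F, and 7 semitones makes it Fb3.
F2: a sixth up reaches D, and 7 semitones makes it Dbb3.
A2 up a diminished sixth is Fb3.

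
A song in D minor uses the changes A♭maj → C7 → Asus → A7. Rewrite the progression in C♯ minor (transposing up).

D minor up to C♯ minor is a major seventh; each chord root moves by that interval while the quality stays the same.
A♭maj: root A♭ up a major seventh → G, giving Gmaj.
C7: root C up a major seventh → B, giving B7.
Asus: root A up a major seventh → G#, giving G#sus.
A7: root A up a major seventh → G#, giving G#7.

Gmaj B7 G#sus G#7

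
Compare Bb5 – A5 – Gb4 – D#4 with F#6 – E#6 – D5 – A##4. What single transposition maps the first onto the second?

up an augmented fifth

From Bb5 to F#6 is 5 letter names — a fifth of some quality.
Bb5 to F#6 is 8 semitones, which makes it an augmented fifth; the second version is higher, so the direction is up.
Checking another pair — D#4 → A##4 — gives the same interval.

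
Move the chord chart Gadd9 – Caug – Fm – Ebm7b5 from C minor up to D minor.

C minor up to D minor is a major second; each chord root moves by that interval while the quality stays the same.
Gadd9: root G up a major second → A, giving Aadd9.
Caug: root C up a major second → D, giving Daug.
Fm: root F up a major second → G, giving Gm.
Ebm7b5: root Eb up a major second → F, giving Fm7b5.

Aadd9 Daug Gm Fm7b5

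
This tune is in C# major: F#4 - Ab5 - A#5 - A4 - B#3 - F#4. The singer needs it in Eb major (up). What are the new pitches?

From C# up to Eb is a diminished third; apply that to each pitch.
F#4 -> Ab4
Ab5 -> Cbb6
A#5 -> C6
A4 -> Cb5
B#3 -> D4
F#4 -> Ab4

Ab4 Cbb6 C6 Cb5 D4 Ab4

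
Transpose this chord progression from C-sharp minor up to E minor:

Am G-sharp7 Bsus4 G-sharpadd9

Cm B7 Dsus4 Badd9

C-sharp minor up to E minor is a minor third; each chord root moves by that interval while the quality stays the same.
Am: root A up a minor third → C, giving Cm.
G-sharp7: root G-sharp up a minor third → B, giving B7.
Bsus4: root B up a minor third → D, giving Dsus4.
G-sharpadd9: root G-sharp up a minor third → B, giving Badd9.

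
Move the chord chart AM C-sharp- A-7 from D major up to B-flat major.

FM A- F-7

D major up to B-flat major is a minor sixth; each chord root moves by that interval while the quality stays the same.
AM: root A up a minor sixth → F, giving FM.
C-sharp-: root C-sharp up a minor sixth → A, giving A-.
A-7: root A up a minor sixth → F, giving F-7.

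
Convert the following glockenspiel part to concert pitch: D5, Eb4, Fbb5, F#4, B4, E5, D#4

The glockenspiel sounds a perfect fifteenth above written, so transpose each written note up a perfect fifteenth.
D5 to D7
Eb4 to Eb6
Fbb5 to Fbb7
F#4 to F#6
B4 to B6
E5 to E7
D#4 to D#6

D7 Eb6 Fbb7 F#6 B6 E7 D#6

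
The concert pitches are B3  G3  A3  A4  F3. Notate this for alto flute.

E4 C4 D4 D5 Bb3

The alto flute sounds a perfect fourth below written, so the written part must be a perfect fourth above concert — transpose each note up.
B3 to E4
G3 to C4
A3 to D4
A4 to D5
F3 to Bb3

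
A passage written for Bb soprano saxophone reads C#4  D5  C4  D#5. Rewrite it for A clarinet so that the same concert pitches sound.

D4 Eb5 Db4 E5

First find concert pitch: the Bb soprano saxophone sounds a major second below written, so C#4 D5 C4 D#5 sounds B3 C5 Bb3 C#5.
Then write for A clarinet: it sounds a minor third below written, so the part must be a minor third above concert.
B3 → D4
C5 → Eb5
Bb3 → Db4
C#5 → E5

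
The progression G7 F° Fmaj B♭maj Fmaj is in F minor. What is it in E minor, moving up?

F minor up to E minor is a major seventh; each chord root moves by that interval while the quality stays the same.
G7: root G up a major seventh → F#, giving F#7.
F°: root F up a major seventh → E, giving E°.
Fmaj: root F up a major seventh → E, giving Emaj.
B♭maj: root B♭ up a major seventh → A, giving Amaj.
Fmaj: root F up a major seventh → E, giving Emaj.

F#7 E° Emaj Amaj Emaj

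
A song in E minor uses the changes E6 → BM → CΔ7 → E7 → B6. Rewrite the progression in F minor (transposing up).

E minor up to F minor is a minor second; each chord root moves by that interval while the quality stays the same.
E6: root E up a minor second → F, giving F6.
BM: root B up a minor second → C, giving CM.
CΔ7: root C up a minor second → Db, giving DbΔ7.
E7: root E up a minor second → F, giving F7.
B6: root B up a minor second → C, giving C6.

F6 CM DbΔ7 F7 C6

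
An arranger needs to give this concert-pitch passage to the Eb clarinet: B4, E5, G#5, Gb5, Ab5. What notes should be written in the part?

G#4 C#5 E#5 Eb5 F5

Written C4 sounds as Eb4 on the Eb clarinet, so concert pitches are written a minor third down.
B4 gives G#4
E5 gives C#5
G#5 gives E#5
Gb5 gives Eb5
Ab5 gives F5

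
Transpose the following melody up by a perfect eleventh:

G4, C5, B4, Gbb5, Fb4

C6 F6 E6 Cbb7 Bbb5

G4 gives C6
C5 gives F6
B4 gives E6
Gbb5 gives Cbb7
Fb4 gives Bbb5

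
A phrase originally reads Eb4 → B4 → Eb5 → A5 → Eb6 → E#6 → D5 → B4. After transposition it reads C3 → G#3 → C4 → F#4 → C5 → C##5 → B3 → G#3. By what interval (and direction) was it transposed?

Take the first pair: Eb4 → C3. E to C spans 10 letter names, so the interval is some kind of tenth.
C3 to Eb4 is 15 semitones, which makes it a minor tenth; the second version is lower, so the direction is down.
Checking another pair — B4 → G#3 — gives the same interval.

down a minor tenth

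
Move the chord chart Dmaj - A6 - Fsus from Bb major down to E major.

Bb major down to E major is a diminished fifth; each chord root moves by that interval while the quality stays the same.
Dmaj: root D down a diminished fifth → G#, giving G#maj.
A6: root A down a diminished fifth → D#, giving D#6.
Fsus: root F down a diminished fifth → B, giving Bsus.

G#maj D#6 Bsus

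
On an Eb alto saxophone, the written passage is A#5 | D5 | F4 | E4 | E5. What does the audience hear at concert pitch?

The Eb alto saxophone sounds a major sixth below written, so transpose each written note down a major sixth.
A#5 → C#5
D5 → F4
F4 → Ab3
E4 → G3
E5 → G4

C#5 F4 Ab3 G3 G4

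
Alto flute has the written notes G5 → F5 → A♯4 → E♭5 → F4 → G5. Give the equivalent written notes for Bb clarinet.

First find concert pitch: the alto flute sounds a perfect fourth below written, so G5 F5 A♯4 E♭5 F4 G5 sounds D5 C5 E#4 Bb4 C4 D5.
Then write for Bb clarinet: it sounds a major second below written, so the part must be a major second above concert.
D5 → E5
C5 → D5
E#4 → F##4
Bb4 → C5
C4 → D4
D5 → E5

E5 D5 F##4 C5 D4 E5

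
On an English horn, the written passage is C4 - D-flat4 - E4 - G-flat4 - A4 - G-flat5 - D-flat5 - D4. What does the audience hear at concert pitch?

The English horn sounds a perfect fifth below written, so transpose each written note down a perfect fifth.
C4 → F3
Db4 → Gb3
E4 → A3
Gb4 → Cb4
A4 → D4
Gb5 → Cb5
Db5 → Gb4
D4 → G3

F3 Gb3 A3 Cb4 D4 Cb5 Gb4 G3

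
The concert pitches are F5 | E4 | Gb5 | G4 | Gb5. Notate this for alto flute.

Written C4 sounds as G3 on the alto flute, so concert pitches are written a perfect fourth up.
F5 -> Bb5
E4 -> A4
Gb5 -> Cb6
G4 -> C5
Gb5 -> Cb6

Bb5 A4 Cb6 C5 Cb6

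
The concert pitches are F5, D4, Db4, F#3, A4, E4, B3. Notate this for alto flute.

Bb5 G4 Gb4 B3 D5 A4 E4

The alto flute sounds a perfect fourth below written, so the written part must be a perfect fourth above concert — transpose each note up.
F5 to Bb5
D4 to G4
Db4 to Gb4
F#3 to B3
A4 to D5
E4 to A4
B3 to E4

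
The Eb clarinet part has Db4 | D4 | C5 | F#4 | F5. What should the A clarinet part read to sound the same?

Abb4 Ab4 Gb5 C5 Cb6

First find concert pitch: the Eb clarinet sounds a minor third above written, so Db4 D4 C5 F#4 F5 sounds Fb4 F4 Eb5 A4 Ab5.
Then write for A clarinet: it sounds a minor third below written, so the part must be a minor third above concert.
Fb4 → Abb4
F4 → Ab4
Eb5 → Gb5
A4 → C5
Ab5 → Cb6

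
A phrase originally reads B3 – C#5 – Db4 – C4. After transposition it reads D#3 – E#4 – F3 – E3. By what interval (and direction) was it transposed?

down a minor sixth

From B3 to D#3 is 6 letter names — a sixth of some quality.
D#3 to B3 is 8 semitones, which makes it a minor sixth; the second version is lower, so the direction is down.
Checking another pair — C4 → E3 — gives the same interval.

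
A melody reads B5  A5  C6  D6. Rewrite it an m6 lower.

D#5 C#5 E5 F#5

B5 down a minor sixth is D#5.
A5: a sixth down reaches C, and 8 semitones makes it C#5.
C6: a sixth down reaches E, and 8 semitones makes it E5.
D6: a sixth down reaches F, and 8 semitones makes it F#5.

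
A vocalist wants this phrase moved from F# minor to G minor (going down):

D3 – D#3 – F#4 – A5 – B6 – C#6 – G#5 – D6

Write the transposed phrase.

Eb2 E2 G3 Bb4 C6 D5 A4 Eb5

F# minor to G minor down is a major seventh, so every note moves down by that interval.
D3 to Eb2
D#3 to E2
F#4 to G3
A5 to Bb4
B6 to C6
C#6 to D5
G#5 to A4
D6 to Eb5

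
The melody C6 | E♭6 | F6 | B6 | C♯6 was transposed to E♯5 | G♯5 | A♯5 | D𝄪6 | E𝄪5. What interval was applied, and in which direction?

From C6 to E#5 is 6 letter names — a sixth of some quality.
E#5 to C6 is 7 semitones, which makes it a diminished sixth; the second version is lower, so the direction is down.
Checking another pair — C#6 → E##5 — gives the same interval.

down a diminished sixth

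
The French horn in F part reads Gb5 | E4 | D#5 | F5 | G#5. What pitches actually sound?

Cb5 A3 G#4 Bb4 C#5

The French horn in F sounds a perfect fifth below written, so transpose each written note down a perfect fifth.
Gb5 → Cb5
E4 → A3
D#5 → G#4
F5 → Bb4
G#5 → C#5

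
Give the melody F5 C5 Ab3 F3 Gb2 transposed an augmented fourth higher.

B5 F#5 D4 B3 C3

An augmented fourth up from F5 gives B5.
C5: a fourth up reaches F, and 6 semitones makes it F#5.
Ab3 up an augmented fourth is D4.
F3 up an augmented fourth is B3.
An augmented fourth up from Gb2 gives C3.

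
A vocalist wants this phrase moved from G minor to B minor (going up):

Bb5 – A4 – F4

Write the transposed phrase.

From G up to B is a major third; apply that to each pitch.
Bb5 gives D6
A4 gives C#5
F4 gives A4

D6 C#5 A4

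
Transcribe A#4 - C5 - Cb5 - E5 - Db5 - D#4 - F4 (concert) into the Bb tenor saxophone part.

Written C4 sounds as Bb2 on the Bb tenor saxophone, so concert pitches are written a major ninth up.
A#4 → B#5
C5 → D6
Cb5 → Db6
E5 → F#6
Db5 → Eb6
D#4 → E#5
F4 → G5

B#5 D6 Db6 F#6 Eb6 E#5 G5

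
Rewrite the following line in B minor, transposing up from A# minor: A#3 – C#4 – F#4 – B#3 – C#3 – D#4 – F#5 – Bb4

From A# up to B is a minor second; apply that to each pitch.
A#3 becomes B3
C#4 becomes D4
F#4 becomes G4
B#3 becomes C#4
C#3 becomes D3
D#4 becomes E4
F#5 becomes G5
Bb4 becomes Cb5

B3 D4 G4 C#4 D3 E4 G5 Cb5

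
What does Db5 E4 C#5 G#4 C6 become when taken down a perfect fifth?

Db5 becomes Gb4
E4 becomes A3
C#5 becomes F#4
G#4 becomes C#4
C6 becomes F5

Gb4 A3 F#4 C#4 F5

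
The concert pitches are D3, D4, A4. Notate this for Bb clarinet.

Written C4 sounds as Bb3 on the Bb clarinet, so concert pitches are written a major second up.
D3 -> E3
D4 -> E4
A4 -> B4

E3 E4 B4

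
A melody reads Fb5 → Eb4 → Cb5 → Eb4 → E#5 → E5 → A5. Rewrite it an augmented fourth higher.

An augmented fourth up from Fb5 gives Bb5.
An augmented fourth up from Eb4 gives A4.
Cb5 up an augmented fourth is F5.
Eb4 up an augmented fourth is A4.
E#5 up an augmented fourth is A##5.
E5: a fourth up reaches A, and 6 semitones makes it A#5.
A5 up an augmented fourth is D#6.

Bb5 A4 F5 A4 A##5 A#5 D#6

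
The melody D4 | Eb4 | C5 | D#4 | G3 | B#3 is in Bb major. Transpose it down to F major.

A3 Bb3 G4 A#3 D3 F##3

Bb major to F major down is a perfect fourth, so every note moves down by that interval.
D4 to A3
Eb4 to Bb3
C5 to G4
D#4 to A#3
G3 to D3
B#3 to F##3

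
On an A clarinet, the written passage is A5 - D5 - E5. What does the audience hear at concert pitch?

Written C4 on the A clarinet sounds as A3, a minor third lower; apply that shift to every note.
A5 to F#5
D5 to B4
E5 to C#5

F#5 B4 C#5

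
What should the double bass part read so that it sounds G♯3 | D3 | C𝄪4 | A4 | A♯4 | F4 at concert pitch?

The double bass sounds a perfect octave below written, so the written part must be a perfect octave above concert — transpose each note up.
G#3 becomes G#4
D3 becomes D4
C##4 becomes C##5
A4 becomes A5
A#4 becomes A#5
F4 becomes F5

G#4 D4 C##5 A5 A#5 F5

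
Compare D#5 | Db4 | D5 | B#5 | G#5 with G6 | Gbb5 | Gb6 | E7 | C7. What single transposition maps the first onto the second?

up a diminished eleventh

From D#5 to G6 is 11 letter names — an eleventh of some quality.
D#5 to G6 is 16 semitones, which makes it a diminished eleventh; the second version is higher, so the direction is up.
Checking another pair — G#5 → C7 — gives the same interval.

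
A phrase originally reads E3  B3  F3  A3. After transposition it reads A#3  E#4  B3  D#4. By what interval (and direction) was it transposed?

up an augmented fourth

Take the first pair: E3 → A#3. E to A spans 4 letter names, so the interval is some kind of fourth.
E3 to A#3 is 6 semitones, which makes it an augmented fourth; the second version is higher, so the direction is up.
Checking another pair — A3 → D#4 — gives the same interval.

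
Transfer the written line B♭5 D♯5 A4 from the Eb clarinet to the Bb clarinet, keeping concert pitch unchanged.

Eb6 G#5 D5

First find concert pitch: the Eb clarinet sounds a minor third above written, so B♭5 D♯5 A4 sounds Db6 F#5 C5.
Then write for Bb clarinet: it sounds a major second below written, so the part must be a major second above concert.
Db6 → Eb6
F#5 → G#5
C5 → D5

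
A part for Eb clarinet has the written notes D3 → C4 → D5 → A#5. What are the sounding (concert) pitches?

F3 Eb4 F5 C#6

The Eb clarinet sounds a minor third above written, so transpose each written note up a minor third.
D3 to F3
C4 to Eb4
D5 to F5
A#5 to C#6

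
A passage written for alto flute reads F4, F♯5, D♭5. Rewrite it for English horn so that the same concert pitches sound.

First find concert pitch: the alto flute sounds a perfect fourth below written, so F4 F♯5 D♭5 sounds C4 C#5 Ab4.
Then write for English horn: it sounds a perfect fifth below written, so the part must be a perfect fifth above concert.
C4 → G4
C#5 → G#5
Ab4 → Eb5

G4 G#5 Eb5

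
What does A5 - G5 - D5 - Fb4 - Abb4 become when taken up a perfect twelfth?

E7 D7 A6 Cb6 Ebb6

A5: a twelfth up reaches E, and 19 semitones makes it E7.
G5 up a perfect twelfth is D7.
D5: a twelfth up reaches A, and 19 semitones makes it A6.
A perfect twelfth up from Fb4 gives Cb6.
Abb4 up a perfect twelfth is Ebb6.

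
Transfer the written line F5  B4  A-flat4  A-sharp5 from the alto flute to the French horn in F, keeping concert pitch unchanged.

G5 C#5 Bb4 B#5

First find concert pitch: the alto flute sounds a perfect fourth below written, so F5 B4 A-flat4 A-sharp5 sounds C5 F#4 Eb4 E#5.
Then write for French horn in F: it sounds a perfect fifth below written, so the part must be a perfect fifth above concert.
C5 → G5
F#4 → C#5
Eb4 → Bb4
E#5 → B#5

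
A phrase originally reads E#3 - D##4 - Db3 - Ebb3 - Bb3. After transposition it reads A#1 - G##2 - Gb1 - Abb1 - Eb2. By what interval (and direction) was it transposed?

down a perfect twelfth

From E#3 to A#1 is 12 letter names — a twelfth of some quality.
A#1 to E#3 is 19 semitones, which makes it a perfect twelfth; the second version is lower, so the direction is down.
Checking another pair — Bb3 → Eb2 — gives the same interval.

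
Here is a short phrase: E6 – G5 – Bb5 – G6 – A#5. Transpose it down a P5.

A5 C5 Eb5 C6 D#5

A perfect fifth down from E6 gives A5.
G5 down a perfect fifth is C5.
Bb5: a fifth down reaches E, and 7 semitones makes it Eb5.
A perfect fifth down from G6 gives C6.
A perfect fifth down from A#5 gives D#5.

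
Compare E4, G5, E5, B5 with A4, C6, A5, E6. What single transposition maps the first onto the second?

up a perfect fourth

Take the first pair: E4 → A4. E to A spans 4 letter names, so the interval is some kind of fourth.
E4 to A4 is 5 semitones, which makes it a perfect fourth; the second version is higher, so the direction is up.
Checking another pair — B5 → E6 — gives the same interval.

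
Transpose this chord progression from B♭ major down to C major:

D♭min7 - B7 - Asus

Ebmin7 C#7 Bsus

B♭ major down to C major is a minor seventh; each chord root moves by that interval while the quality stays the same.
D♭min7: root D♭ down a minor seventh → Eb, giving Ebmin7.
B7: root B down a minor seventh → C#, giving C#7.
Asus: root A down a minor seventh → B, giving Bsus.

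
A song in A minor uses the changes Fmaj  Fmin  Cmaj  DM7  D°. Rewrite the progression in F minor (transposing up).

Dbmaj Dbmin Abmaj BbM7 Bb°

A minor up to F minor is a minor sixth; each chord root moves by that interval while the quality stays the same.
Fmaj: root F up a minor sixth → Db, giving Dbmaj.
Fmin: root F up a minor sixth → Db, giving Dbmin.
Cmaj: root C up a minor sixth → Ab, giving Abmaj.
DM7: root D up a minor sixth → Bb, giving BbM7.
D°: root D up a minor sixth → Bb, giving Bb°.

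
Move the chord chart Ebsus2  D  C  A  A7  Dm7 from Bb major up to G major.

Csus2 B A F# F#7 Bm7

Bb major up to G major is a major sixth; each chord root moves by that interval while the quality stays the same.
Ebsus2: root Eb up a major sixth → C, giving Csus2.
D: root D up a major sixth → B, giving B.
C: root C up a major sixth → A, giving A.
A: root A up a major sixth → F#, giving F#.
A7: root A up a major sixth → F#, giving F#7.
Dm7: root D up a major sixth → B, giving Bm7.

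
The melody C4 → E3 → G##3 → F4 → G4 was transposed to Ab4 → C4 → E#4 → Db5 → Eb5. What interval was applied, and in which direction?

up a minor sixth

From C4 to Ab4 is 6 letter names — a sixth of some quality.
C4 to Ab4 is 8 semitones, which makes it a minor sixth; the second version is higher, so the direction is up.
Checking another pair — G4 → Eb5 — gives the same interval.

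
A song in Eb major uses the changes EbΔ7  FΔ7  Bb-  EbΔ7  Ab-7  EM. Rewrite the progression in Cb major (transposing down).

CbΔ7 DbΔ7 Gb- CbΔ7 Fb-7 CM

Eb major down to Cb major is a major third; each chord root moves by that interval while the quality stays the same.
EbΔ7: root Eb down a major third → Cb, giving CbΔ7.
FΔ7: root F down a major third → Db, giving DbΔ7.
Bb-: root Bb down a major third → Gb, giving Gb-.
EbΔ7: root Eb down a major third → Cb, giving CbΔ7.
Ab-7: root Ab down a major third → Fb, giving Fb-7.
EM: root E down a major third → C, giving CM.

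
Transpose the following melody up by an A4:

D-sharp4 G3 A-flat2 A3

G##4 C#4 D3 D#4

D#4 → G##4
G3 → C#4
Ab2 → D3
A3 → D#4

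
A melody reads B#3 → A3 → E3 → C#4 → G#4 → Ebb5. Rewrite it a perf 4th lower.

B#3 -> F##3
A3 -> E3
E3 -> B2
C#4 -> G#3
G#4 -> D#4
Ebb5 -> Bbb4

F##3 E3 B2 G#3 D#4 Bbb4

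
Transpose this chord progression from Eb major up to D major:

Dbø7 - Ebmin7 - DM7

Cø7 Dmin7 C#M7

Eb major up to D major is a major seventh; each chord root moves by that interval while the quality stays the same.
Dbø7: root Db up a major seventh → C, giving Cø7.
Ebmin7: root Eb up a major seventh → D, giving Dmin7.
DM7: root D up a major seventh → C#, giving C#M7.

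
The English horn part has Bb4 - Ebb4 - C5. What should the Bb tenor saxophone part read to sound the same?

F5 Bbb4 G5

First find concert pitch: the English horn sounds a perfect fifth below written, so Bb4 Ebb4 C5 sounds Eb4 Abb3 F4.
Then write for Bb tenor saxophone: it sounds a major ninth below written, so the part must be a major ninth above concert.
Eb4 → F5
Abb3 → Bbb4
F4 → G5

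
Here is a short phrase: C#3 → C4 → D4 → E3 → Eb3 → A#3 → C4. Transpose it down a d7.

C#3 becomes D##2
C4 becomes D#3
D4 becomes E#3
E3 becomes F##2
Eb3 becomes F#2
A#3 becomes B##2
C4 becomes D#3

D##2 D#3 E#3 F##2 F#2 B##2 D#3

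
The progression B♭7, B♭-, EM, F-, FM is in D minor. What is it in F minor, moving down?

Db7 Db- GM Ab- AbM

D minor down to F minor is a major sixth; each chord root moves by that interval while the quality stays the same.
B♭7: root B♭ down a major sixth → Db, giving Db7.
B♭-: root B♭ down a major sixth → Db, giving Db-.
EM: root E down a major sixth → G, giving GM.
F-: root F down a major sixth → Ab, giving Ab-.
FM: root F down a major sixth → Ab, giving AbM.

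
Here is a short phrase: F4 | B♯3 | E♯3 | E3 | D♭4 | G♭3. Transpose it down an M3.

Db4 G#3 C#3 C3 Bbb3 Ebb3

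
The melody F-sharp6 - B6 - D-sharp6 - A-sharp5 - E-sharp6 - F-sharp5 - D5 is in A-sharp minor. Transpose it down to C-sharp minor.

From A-sharp down to C-sharp is a major sixth; apply that to each pitch.
F#6 becomes A5
B6 becomes D6
D#6 becomes F#5
A#5 becomes C#5
E#6 becomes G#5
F#5 becomes A4
D5 becomes F4

A5 D6 F#5 C#5 G#5 A4 F4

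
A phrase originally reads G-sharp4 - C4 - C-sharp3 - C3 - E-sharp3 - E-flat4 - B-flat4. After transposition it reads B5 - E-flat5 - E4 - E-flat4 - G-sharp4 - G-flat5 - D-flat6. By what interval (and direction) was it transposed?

up a minor tenth

From G#4 to B5 is 10 letter names — a tenth of some quality.
G#4 to B5 is 15 semitones, which makes it a minor tenth; the second version is higher, so the direction is up.
Checking another pair — Bb4 → Db6 — gives the same interval.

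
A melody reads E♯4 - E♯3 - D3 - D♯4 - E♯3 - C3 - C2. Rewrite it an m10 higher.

A minor tenth up from E#4 gives G#5.
E#3: a tenth up reaches G, and 15 semitones makes it G#4.
D3: a tenth up reaches F, and 15 semitones makes it F4.
D#4 up a minor tenth is F#5.
E#3: a tenth up reaches G, and 15 semitones makes it G#4.
C3: a tenth up reaches E, and 15 semitones makes it Eb4.
A minor tenth up from C2 gives Eb3.

G#5 G#4 F4 F#5 G#4 Eb4 Eb3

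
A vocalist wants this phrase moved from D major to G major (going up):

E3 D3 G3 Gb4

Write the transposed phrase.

From D up to G is a perfect fourth; apply that to each pitch.
E3 → A3
D3 → G3
G3 → C4
Gb4 → Cb5

A3 G3 C4 Cb5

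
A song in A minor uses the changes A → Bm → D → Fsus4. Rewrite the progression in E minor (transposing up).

E F#m A Csus4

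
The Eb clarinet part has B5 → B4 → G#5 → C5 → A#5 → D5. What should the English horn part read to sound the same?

A6 A5 F#6 Bb5 G#6 C6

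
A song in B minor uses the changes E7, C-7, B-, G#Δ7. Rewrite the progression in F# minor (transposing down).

B7 G-7 F#- D#Δ7

B minor down to F# minor is a perfect fourth; each chord root moves by that interval while the quality stays the same.
E7: root E down a perfect fourth → B, giving B7.
C-7: root C down a perfect fourth → G, giving G-7.
B-: root B down a perfect fourth → F#, giving F#-.
G#Δ7: root G# down a perfect fourth → D#, giving D#Δ7.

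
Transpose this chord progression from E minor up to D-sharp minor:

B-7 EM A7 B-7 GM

A#-7 D#M G#7 A#-7 F#M

E minor up to D-sharp minor is a major seventh; each chord root moves by that interval while the quality stays the same.
B-7: root B up a major seventh → A#, giving A#-7.
EM: root E up a major seventh → D#, giving D#M.
A7: root A up a major seventh → G#, giving G#7.
B-7: root B up a major seventh → A#, giving A#-7.
GM: root G up a major seventh → F#, giving F#M.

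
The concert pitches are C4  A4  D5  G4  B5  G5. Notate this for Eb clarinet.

The Eb clarinet sounds a minor third above written, so the written part must be a minor third below concert — transpose each note down.
C4 becomes A3
A4 becomes F#4
D5 becomes B4
G4 becomes E4
B5 becomes G#5
G5 becomes E5

A3 F#4 B4 E4 G#5 E5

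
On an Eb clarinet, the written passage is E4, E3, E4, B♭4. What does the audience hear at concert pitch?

G4 G3 G4 Db5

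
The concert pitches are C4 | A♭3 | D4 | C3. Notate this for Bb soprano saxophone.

Written C4 sounds as Bb3 on the Bb soprano saxophone, so concert pitches are written a major second up.
C4 to D4
Ab3 to Bb3
D4 to E4
C3 to D3

D4 Bb3 E4 D3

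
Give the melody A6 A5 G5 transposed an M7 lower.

A6 → Bb5
A5 → Bb4
G5 → Ab4

Bb5 Bb4 Ab4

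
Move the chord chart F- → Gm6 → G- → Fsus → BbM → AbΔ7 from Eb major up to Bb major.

Eb major up to Bb major is a perfect fifth; each chord root moves by that interval while the quality stays the same.
F-: root F up a perfect fifth → C, giving C-.
Gm6: root G up a perfect fifth → D, giving Dm6.
G-: root G up a perfect fifth → D, giving D-.
Fsus: root F up a perfect fifth → C, giving Csus.
BbM: root Bb up a perfect fifth → F, giving FM.
AbΔ7: root Ab up a perfect fifth → Eb, giving EbΔ7.

C- Dm6 D- Csus FM EbΔ7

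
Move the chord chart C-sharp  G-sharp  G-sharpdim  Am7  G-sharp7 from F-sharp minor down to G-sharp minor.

D# A# A#dim Bm7 A#7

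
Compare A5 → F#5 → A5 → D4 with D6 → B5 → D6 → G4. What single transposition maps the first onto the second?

From A5 to D6 is 4 letter names — a fourth of some quality.
A5 to D6 is 5 semitones, which makes it a perfect fourth; the second version is higher, so the direction is up.
Checking another pair — D4 → G4 — gives the same interval.

up a perfect fourth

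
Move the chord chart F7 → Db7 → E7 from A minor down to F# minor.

A minor down to F# minor is a minor third; each chord root moves by that interval while the quality stays the same.
F7: root F down a minor third → D, giving D7.
Db7: root Db down a minor third → Bb, giving Bb7.
E7: root E down a minor third → C#, giving C#7.

D7 Bb7 C#7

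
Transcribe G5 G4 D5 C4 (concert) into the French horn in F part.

D6 D5 A5 G4

The French horn in F sounds a perfect fifth below written, so the written part must be a perfect fifth above concert — transpose each note up.
G5 to D6
G4 to D5
D5 to A5
C4 to G4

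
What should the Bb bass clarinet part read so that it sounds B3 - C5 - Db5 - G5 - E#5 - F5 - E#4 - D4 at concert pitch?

C#5 D6 Eb6 A6 F##6 G6 F##5 E5

The Bb bass clarinet sounds a major ninth below written, so the written part must be a major ninth above concert — transpose each note up.
B3 to C#5
C5 to D6
Db5 to Eb6
G5 to A6
E#5 to F##6
F5 to G6
E#4 to F##5
D4 to E5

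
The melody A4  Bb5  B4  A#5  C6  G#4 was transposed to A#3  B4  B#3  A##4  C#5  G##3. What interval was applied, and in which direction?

From A4 to A#3 is 8 letter names — an octave of some quality.
A#3 to A4 is 11 semitones, which makes it a diminished octave; the second version is lower, so the direction is down.
Checking another pair — G#4 → G##3 — gives the same interval.

down a diminished octave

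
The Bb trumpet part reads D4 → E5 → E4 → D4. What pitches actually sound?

The Bb trumpet sounds a major second below written, so transpose each written note down a major second.
D4 -> C4
E5 -> D5
E4 -> D4
D4 -> C4

C4 D5 D4 C4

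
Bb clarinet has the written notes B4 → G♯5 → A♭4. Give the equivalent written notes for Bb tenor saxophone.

B5 G#6 Ab5

First find concert pitch: the Bb clarinet sounds a major second below written, so B4 G♯5 A♭4 sounds A4 F#5 Gb4.
Then write for Bb tenor saxophone: it sounds a major ninth below written, so the part must be a major ninth above concert.
A4 → B5
F#5 → G#6
Gb4 → Ab5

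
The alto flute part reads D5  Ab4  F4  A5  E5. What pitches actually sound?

The alto flute sounds a perfect fourth below written, so transpose each written note down a perfect fourth.
D5 becomes A4
Ab4 becomes Eb4
F4 becomes C4
A5 becomes E5
E5 becomes B4

A4 Eb4 C4 E5 B4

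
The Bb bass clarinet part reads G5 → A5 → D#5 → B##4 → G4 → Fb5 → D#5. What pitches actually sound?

F4 G4 C#4 A##3 F3 Ebb4 C#4

Written C4 on the Bb bass clarinet sounds as Bb2, a major ninth lower; apply that shift to every note.
G5 to F4
A5 to G4
D#5 to C#4
B##4 to A##3
G4 to F3
Fb5 to Ebb4
D#5 to C#4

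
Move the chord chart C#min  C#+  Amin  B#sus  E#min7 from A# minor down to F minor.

Abmin Ab+ Fbmin Gsus Cmin7

A# minor down to F minor is an augmented third; each chord root moves by that interval while the quality stays the same.
C#min: root C# down an augmented third → Ab, giving Abmin.
C#+: root C# down an augmented third → Ab, giving Ab+.
Amin: root A down an augmented third → Fb, giving Fbmin.
B#sus: root B# down an augmented third → G, giving Gsus.
E#min7: root E# down an augmented third → C, giving Cmin7.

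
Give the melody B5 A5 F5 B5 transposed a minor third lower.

G#5 F#5 D5 G#5

B5 becomes G#5
A5 becomes F#5
F5 becomes D5
B5 becomes G#5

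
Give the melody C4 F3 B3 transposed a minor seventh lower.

D3 G2 C#3

A minor seventh down from C4 gives D3.
F3 down a minor seventh is G2.
B3: a seventh down reaches C, and 10 semitones makes it C#3.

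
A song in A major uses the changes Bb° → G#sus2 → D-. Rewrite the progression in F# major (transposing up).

G° E#sus2 B-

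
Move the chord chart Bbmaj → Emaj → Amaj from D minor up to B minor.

D minor up to B minor is a major sixth; each chord root moves by that interval while the quality stays the same.
Bbmaj: root Bb up a major sixth → G, giving Gmaj.
Emaj: root E up a major sixth → C#, giving C#maj.
Amaj: root A up a major sixth → F#, giving F#maj.

Gmaj C#maj F#maj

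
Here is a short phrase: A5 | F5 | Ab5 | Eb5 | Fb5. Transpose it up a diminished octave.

Ab6 Fb6 Abb6 Ebb6 Fbb6

A5 becomes Ab6
F5 becomes Fb6
Ab5 becomes Abb6
Eb5 becomes Ebb6
Fb5 becomes Fbb6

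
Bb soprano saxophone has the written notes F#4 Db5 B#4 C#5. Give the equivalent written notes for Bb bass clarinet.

F#5 Db6 B#5 C#6

First find concert pitch: the Bb soprano saxophone sounds a major second below written, so F#4 Db5 B#4 C#5 sounds E4 Cb5 A#4 B4.
Then write for Bb bass clarinet: it sounds a major ninth below written, so the part must be a major ninth above concert.
E4 → F#5
Cb5 → Db6
A#4 → B#5
B4 → C#6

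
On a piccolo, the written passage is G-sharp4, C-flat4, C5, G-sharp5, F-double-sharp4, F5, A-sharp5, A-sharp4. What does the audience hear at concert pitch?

The piccolo sounds a perfect octave above written, so transpose each written note up a perfect octave.
G#4 gives G#5
Cb4 gives Cb5
C5 gives C6
G#5 gives G#6
F##4 gives F##5
F5 gives F6
A#5 gives A#6
A#4 gives A#5

G#5 Cb5 C6 G#6 F##5 F6 A#6 A#5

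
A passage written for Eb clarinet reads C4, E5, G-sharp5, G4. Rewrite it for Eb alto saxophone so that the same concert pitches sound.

C5 E6 G#6 G5

First find concert pitch: the Eb clarinet sounds a minor third above written, so C4 E5 G-sharp5 G4 sounds Eb4 G5 B5 Bb4.
Then write for Eb alto saxophone: it sounds a major sixth below written, so the part must be a major sixth above concert.
Eb4 → C5
G5 → E6
B5 → G#6
Bb4 → G5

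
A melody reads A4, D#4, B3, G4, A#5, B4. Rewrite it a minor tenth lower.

F#3 B#2 G#2 E3 F##4 G#3

A4 gives F#3
D#4 gives B#2
B3 gives G#2
G4 gives E3
A#5 gives F##4
B4 gives G#3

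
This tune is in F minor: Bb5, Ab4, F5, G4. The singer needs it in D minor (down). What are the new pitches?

G5 F4 D5 E4

F minor to D minor down is a minor third, so every note moves down by that interval.
Bb5 becomes G5
Ab4 becomes F4
F5 becomes D5
G4 becomes E4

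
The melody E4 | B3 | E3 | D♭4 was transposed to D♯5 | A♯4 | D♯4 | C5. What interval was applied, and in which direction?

From E4 to D#5 is 7 letter names — a seventh of some quality.
E4 to D#5 is 11 semitones, which makes it a major seventh; the second version is higher, so the direction is up.
Checking another pair — Db4 → C5 — gives the same interval.

up a major seventh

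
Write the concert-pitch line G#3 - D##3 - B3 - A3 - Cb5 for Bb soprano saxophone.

The Bb soprano saxophone sounds a major second below written, so the written part must be a major second above concert — transpose each note up.
G#3 -> A#3
D##3 -> E##3
B3 -> C#4
A3 -> B3
Cb5 -> Db5

A#3 E##3 C#4 B3 Db5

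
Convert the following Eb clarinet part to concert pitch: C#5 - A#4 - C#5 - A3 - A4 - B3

E5 C#5 E5 C4 C5 D4

Written C4 on the Eb clarinet sounds as Eb4, a minor third higher; apply that shift to every note.
C#5 to E5
A#4 to C#5
C#5 to E5
A3 to C4
A4 to C5
B3 to D4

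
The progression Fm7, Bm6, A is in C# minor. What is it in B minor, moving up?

Ebm7 Am6 G

C# minor up to B minor is a minor seventh; each chord root moves by that interval while the quality stays the same.
Fm7: root F up a minor seventh → Eb, giving Ebm7.
Bm6: root B up a minor seventh → A, giving Am6.
A: root A up a minor seventh → G, giving G.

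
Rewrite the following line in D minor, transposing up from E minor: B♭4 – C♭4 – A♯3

From E up to D is a minor seventh; apply that to each pitch.
Bb4 to Ab5
Cb4 to Bbb4
A#3 to G#4

Ab5 Bbb4 G#4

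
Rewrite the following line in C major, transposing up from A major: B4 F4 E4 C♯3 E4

D5 Ab4 G4 E3 G4

From A up to C is a minor third; apply that to each pitch.
B4 becomes D5
F4 becomes Ab4
E4 becomes G4
C#3 becomes E3
E4 becomes G4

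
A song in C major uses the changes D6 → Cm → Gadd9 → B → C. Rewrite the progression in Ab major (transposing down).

Bb6 Abm Ebadd9 G Ab

C major down to Ab major is a major third; each chord root moves by that interval while the quality stays the same.
D6: root D down a major third → Bb, giving Bb6.
Cm: root C down a major third → Ab, giving Abm.
Gadd9: root G down a major third → Eb, giving Ebadd9.
B: root B down a major third → G, giving G.
C: root C down a major third → Ab, giving Ab.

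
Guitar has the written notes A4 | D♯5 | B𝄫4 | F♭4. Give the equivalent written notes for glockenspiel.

A1 D#2 Bbb1 Fb1

First find concert pitch: the guitar sounds a perfect octave below written, so A4 D♯5 B𝄫4 F♭4 sounds A3 D#4 Bbb3 Fb3.
Then write for glockenspiel: it sounds a perfect fifteenth above written, so the part must be a perfect fifteenth below concert.
A3 → A1
D#4 → D#2
Bbb3 → Bbb1
Fb3 → Fb1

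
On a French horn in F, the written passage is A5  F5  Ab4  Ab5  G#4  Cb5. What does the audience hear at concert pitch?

D5 Bb4 Db4 Db5 C#4 Fb4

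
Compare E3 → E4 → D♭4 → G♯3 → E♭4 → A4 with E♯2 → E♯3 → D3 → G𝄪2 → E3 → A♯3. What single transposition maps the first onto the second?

down a diminished octave

From E3 to E#2 is 8 letter names — an octave of some quality.
E#2 to E3 is 11 semitones, which makes it a diminished octave; the second version is lower, so the direction is down.
Checking another pair — A4 → A#3 — gives the same interval.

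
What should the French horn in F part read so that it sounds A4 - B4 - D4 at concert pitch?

Written C4 sounds as F3 on the French horn in F, so concert pitches are written a perfect fifth up.
A4 → E5
B4 → F#5
D4 → A4

E5 F#5 A4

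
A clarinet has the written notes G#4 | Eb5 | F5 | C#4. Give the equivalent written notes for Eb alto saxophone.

First find concert pitch: the A clarinet sounds a minor third below written, so G#4 Eb5 F5 C#4 sounds E#4 C5 D5 A#3.
Then write for Eb alto saxophone: it sounds a major sixth below written, so the part must be a major sixth above concert.
E#4 → C##5
C5 → A5
D5 → B5
A#3 → F##4

C##5 A5 B5 F##4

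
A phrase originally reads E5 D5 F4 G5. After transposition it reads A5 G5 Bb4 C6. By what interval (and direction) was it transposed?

From E5 to A5 is 4 letter names — a fourth of some quality.
E5 to A5 is 5 semitones, which makes it a perfect fourth; the second version is higher, so the direction is up.
Checking another pair — G5 → C6 — gives the same interval.

up a perfect fourth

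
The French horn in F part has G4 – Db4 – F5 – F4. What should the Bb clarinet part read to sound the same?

First find concert pitch: the French horn in F sounds a perfect fifth below written, so G4 Db4 F5 F4 sounds C4 Gb3 Bb4 Bb3.
Then write for Bb clarinet: it sounds a major second below written, so the part must be a major second above concert.
C4 → D4
Gb3 → Ab3
Bb4 → C5
Bb3 → C4

D4 Ab3 C5 C4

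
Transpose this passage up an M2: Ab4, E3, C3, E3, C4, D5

Ab4 to Bb4
E3 to F#3
C3 to D3
E3 to F#3
C4 to D4
D5 to E5

Bb4 F#3 D3 F#3 D4 E5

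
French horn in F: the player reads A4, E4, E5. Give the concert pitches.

The French horn in F sounds a perfect fifth below written, so transpose each written note down a perfect fifth.
A4 → D4
E4 → A3
E5 → A4

D4 A3 A4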